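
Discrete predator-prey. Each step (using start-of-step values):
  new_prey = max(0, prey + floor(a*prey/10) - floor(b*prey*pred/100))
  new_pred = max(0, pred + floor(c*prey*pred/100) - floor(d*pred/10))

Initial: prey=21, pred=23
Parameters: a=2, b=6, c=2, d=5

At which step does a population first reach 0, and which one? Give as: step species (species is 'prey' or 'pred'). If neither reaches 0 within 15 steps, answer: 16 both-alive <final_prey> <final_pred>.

Step 1: prey: 21+4-28=0; pred: 23+9-11=21
First extinction: prey at step 1

Answer: 1 prey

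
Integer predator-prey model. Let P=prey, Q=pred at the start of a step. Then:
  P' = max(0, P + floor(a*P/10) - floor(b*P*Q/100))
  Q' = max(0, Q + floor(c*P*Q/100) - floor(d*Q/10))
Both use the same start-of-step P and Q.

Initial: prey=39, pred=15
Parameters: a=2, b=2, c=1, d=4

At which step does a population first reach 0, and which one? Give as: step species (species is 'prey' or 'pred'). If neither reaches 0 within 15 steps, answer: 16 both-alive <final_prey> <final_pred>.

Answer: 16 both-alive 49 8

Derivation:
Step 1: prey: 39+7-11=35; pred: 15+5-6=14
Step 2: prey: 35+7-9=33; pred: 14+4-5=13
Step 3: prey: 33+6-8=31; pred: 13+4-5=12
Step 4: prey: 31+6-7=30; pred: 12+3-4=11
Step 5: prey: 30+6-6=30; pred: 11+3-4=10
Step 6: prey: 30+6-6=30; pred: 10+3-4=9
Step 7: prey: 30+6-5=31; pred: 9+2-3=8
Step 8: prey: 31+6-4=33; pred: 8+2-3=7
Step 9: prey: 33+6-4=35; pred: 7+2-2=7
Step 10: prey: 35+7-4=38; pred: 7+2-2=7
Step 11: prey: 38+7-5=40; pred: 7+2-2=7
Step 12: prey: 40+8-5=43; pred: 7+2-2=7
Step 13: prey: 43+8-6=45; pred: 7+3-2=8
Step 14: prey: 45+9-7=47; pred: 8+3-3=8
Step 15: prey: 47+9-7=49; pred: 8+3-3=8
No extinction within 15 steps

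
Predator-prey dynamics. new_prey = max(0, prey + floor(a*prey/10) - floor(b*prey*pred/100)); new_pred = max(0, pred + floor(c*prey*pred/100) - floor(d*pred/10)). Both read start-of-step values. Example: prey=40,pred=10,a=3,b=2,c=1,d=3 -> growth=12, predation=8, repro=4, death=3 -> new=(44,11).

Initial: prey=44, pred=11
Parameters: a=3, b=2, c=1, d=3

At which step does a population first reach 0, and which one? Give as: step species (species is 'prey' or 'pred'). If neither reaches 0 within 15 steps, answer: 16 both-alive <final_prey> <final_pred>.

Step 1: prey: 44+13-9=48; pred: 11+4-3=12
Step 2: prey: 48+14-11=51; pred: 12+5-3=14
Step 3: prey: 51+15-14=52; pred: 14+7-4=17
Step 4: prey: 52+15-17=50; pred: 17+8-5=20
Step 5: prey: 50+15-20=45; pred: 20+10-6=24
Step 6: prey: 45+13-21=37; pred: 24+10-7=27
Step 7: prey: 37+11-19=29; pred: 27+9-8=28
Step 8: prey: 29+8-16=21; pred: 28+8-8=28
Step 9: prey: 21+6-11=16; pred: 28+5-8=25
Step 10: prey: 16+4-8=12; pred: 25+4-7=22
Step 11: prey: 12+3-5=10; pred: 22+2-6=18
Step 12: prey: 10+3-3=10; pred: 18+1-5=14
Step 13: prey: 10+3-2=11; pred: 14+1-4=11
Step 14: prey: 11+3-2=12; pred: 11+1-3=9
Step 15: prey: 12+3-2=13; pred: 9+1-2=8
No extinction within 15 steps

Answer: 16 both-alive 13 8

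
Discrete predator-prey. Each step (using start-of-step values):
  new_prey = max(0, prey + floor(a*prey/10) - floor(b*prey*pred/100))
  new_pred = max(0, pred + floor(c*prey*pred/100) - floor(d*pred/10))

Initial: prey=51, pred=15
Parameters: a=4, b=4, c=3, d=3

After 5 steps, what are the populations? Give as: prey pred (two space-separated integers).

Answer: 0 25

Derivation:
Step 1: prey: 51+20-30=41; pred: 15+22-4=33
Step 2: prey: 41+16-54=3; pred: 33+40-9=64
Step 3: prey: 3+1-7=0; pred: 64+5-19=50
Step 4: prey: 0+0-0=0; pred: 50+0-15=35
Step 5: prey: 0+0-0=0; pred: 35+0-10=25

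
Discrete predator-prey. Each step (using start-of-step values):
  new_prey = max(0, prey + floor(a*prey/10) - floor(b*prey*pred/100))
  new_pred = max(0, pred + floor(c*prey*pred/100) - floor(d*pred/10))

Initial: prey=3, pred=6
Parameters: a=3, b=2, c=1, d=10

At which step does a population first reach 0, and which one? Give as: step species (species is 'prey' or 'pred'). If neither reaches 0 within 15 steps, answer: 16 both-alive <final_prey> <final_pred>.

Answer: 1 pred

Derivation:
Step 1: prey: 3+0-0=3; pred: 6+0-6=0
First extinction: pred at step 1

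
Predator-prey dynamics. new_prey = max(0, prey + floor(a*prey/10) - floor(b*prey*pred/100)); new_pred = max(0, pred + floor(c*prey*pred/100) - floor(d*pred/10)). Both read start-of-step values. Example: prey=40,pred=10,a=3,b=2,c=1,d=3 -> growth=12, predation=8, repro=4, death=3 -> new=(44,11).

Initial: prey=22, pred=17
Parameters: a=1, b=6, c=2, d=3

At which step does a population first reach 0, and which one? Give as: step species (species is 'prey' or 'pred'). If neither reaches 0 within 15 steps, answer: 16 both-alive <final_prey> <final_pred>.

Answer: 2 prey

Derivation:
Step 1: prey: 22+2-22=2; pred: 17+7-5=19
Step 2: prey: 2+0-2=0; pred: 19+0-5=14
First extinction: prey at step 2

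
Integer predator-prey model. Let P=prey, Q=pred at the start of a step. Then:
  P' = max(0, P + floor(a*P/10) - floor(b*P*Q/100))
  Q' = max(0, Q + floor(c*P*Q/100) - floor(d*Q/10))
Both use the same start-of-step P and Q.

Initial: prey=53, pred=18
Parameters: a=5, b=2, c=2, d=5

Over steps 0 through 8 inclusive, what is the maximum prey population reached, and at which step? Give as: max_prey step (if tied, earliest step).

Answer: 60 1

Derivation:
Step 1: prey: 53+26-19=60; pred: 18+19-9=28
Step 2: prey: 60+30-33=57; pred: 28+33-14=47
Step 3: prey: 57+28-53=32; pred: 47+53-23=77
Step 4: prey: 32+16-49=0; pred: 77+49-38=88
Step 5: prey: 0+0-0=0; pred: 88+0-44=44
Step 6: prey: 0+0-0=0; pred: 44+0-22=22
Step 7: prey: 0+0-0=0; pred: 22+0-11=11
Step 8: prey: 0+0-0=0; pred: 11+0-5=6
Max prey = 60 at step 1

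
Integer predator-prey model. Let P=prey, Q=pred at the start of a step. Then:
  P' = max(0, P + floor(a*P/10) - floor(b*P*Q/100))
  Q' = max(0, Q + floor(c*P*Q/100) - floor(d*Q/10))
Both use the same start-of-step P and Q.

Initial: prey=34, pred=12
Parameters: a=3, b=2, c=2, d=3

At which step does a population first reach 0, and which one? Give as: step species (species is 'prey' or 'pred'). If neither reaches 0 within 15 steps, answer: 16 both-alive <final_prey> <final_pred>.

Step 1: prey: 34+10-8=36; pred: 12+8-3=17
Step 2: prey: 36+10-12=34; pred: 17+12-5=24
Step 3: prey: 34+10-16=28; pred: 24+16-7=33
Step 4: prey: 28+8-18=18; pred: 33+18-9=42
Step 5: prey: 18+5-15=8; pred: 42+15-12=45
Step 6: prey: 8+2-7=3; pred: 45+7-13=39
Step 7: prey: 3+0-2=1; pred: 39+2-11=30
Step 8: prey: 1+0-0=1; pred: 30+0-9=21
Step 9: prey: 1+0-0=1; pred: 21+0-6=15
Step 10: prey: 1+0-0=1; pred: 15+0-4=11
Step 11: prey: 1+0-0=1; pred: 11+0-3=8
Step 12: prey: 1+0-0=1; pred: 8+0-2=6
Step 13: prey: 1+0-0=1; pred: 6+0-1=5
Step 14: prey: 1+0-0=1; pred: 5+0-1=4
Step 15: prey: 1+0-0=1; pred: 4+0-1=3
No extinction within 15 steps

Answer: 16 both-alive 1 3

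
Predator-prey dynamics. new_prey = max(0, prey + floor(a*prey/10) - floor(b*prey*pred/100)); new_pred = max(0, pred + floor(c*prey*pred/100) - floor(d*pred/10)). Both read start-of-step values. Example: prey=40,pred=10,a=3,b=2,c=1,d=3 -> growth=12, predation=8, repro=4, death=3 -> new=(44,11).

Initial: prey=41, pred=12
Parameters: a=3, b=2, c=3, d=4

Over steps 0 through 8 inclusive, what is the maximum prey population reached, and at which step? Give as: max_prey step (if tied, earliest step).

Answer: 44 1

Derivation:
Step 1: prey: 41+12-9=44; pred: 12+14-4=22
Step 2: prey: 44+13-19=38; pred: 22+29-8=43
Step 3: prey: 38+11-32=17; pred: 43+49-17=75
Step 4: prey: 17+5-25=0; pred: 75+38-30=83
Step 5: prey: 0+0-0=0; pred: 83+0-33=50
Step 6: prey: 0+0-0=0; pred: 50+0-20=30
Step 7: prey: 0+0-0=0; pred: 30+0-12=18
Step 8: prey: 0+0-0=0; pred: 18+0-7=11
Max prey = 44 at step 1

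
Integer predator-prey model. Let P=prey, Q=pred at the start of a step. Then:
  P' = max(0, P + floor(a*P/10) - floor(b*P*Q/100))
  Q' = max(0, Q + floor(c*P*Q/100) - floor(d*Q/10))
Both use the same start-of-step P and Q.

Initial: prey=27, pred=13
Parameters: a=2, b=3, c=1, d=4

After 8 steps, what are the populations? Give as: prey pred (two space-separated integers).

Answer: 23 2

Derivation:
Step 1: prey: 27+5-10=22; pred: 13+3-5=11
Step 2: prey: 22+4-7=19; pred: 11+2-4=9
Step 3: prey: 19+3-5=17; pred: 9+1-3=7
Step 4: prey: 17+3-3=17; pred: 7+1-2=6
Step 5: prey: 17+3-3=17; pred: 6+1-2=5
Step 6: prey: 17+3-2=18; pred: 5+0-2=3
Step 7: prey: 18+3-1=20; pred: 3+0-1=2
Step 8: prey: 20+4-1=23; pred: 2+0-0=2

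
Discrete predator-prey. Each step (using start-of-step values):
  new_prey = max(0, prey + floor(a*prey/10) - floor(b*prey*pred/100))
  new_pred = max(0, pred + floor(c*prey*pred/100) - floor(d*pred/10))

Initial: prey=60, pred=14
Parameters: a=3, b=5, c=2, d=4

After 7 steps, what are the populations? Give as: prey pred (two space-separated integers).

Step 1: prey: 60+18-42=36; pred: 14+16-5=25
Step 2: prey: 36+10-45=1; pred: 25+18-10=33
Step 3: prey: 1+0-1=0; pred: 33+0-13=20
Step 4: prey: 0+0-0=0; pred: 20+0-8=12
Step 5: prey: 0+0-0=0; pred: 12+0-4=8
Step 6: prey: 0+0-0=0; pred: 8+0-3=5
Step 7: prey: 0+0-0=0; pred: 5+0-2=3

Answer: 0 3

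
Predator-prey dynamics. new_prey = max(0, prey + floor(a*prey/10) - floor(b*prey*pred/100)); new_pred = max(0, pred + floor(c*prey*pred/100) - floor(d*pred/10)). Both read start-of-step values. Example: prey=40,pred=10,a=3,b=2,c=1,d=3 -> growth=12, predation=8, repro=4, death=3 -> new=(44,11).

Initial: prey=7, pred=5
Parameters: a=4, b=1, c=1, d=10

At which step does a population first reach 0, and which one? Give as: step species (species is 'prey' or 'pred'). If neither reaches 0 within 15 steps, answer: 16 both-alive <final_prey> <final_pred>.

Step 1: prey: 7+2-0=9; pred: 5+0-5=0
First extinction: pred at step 1

Answer: 1 pred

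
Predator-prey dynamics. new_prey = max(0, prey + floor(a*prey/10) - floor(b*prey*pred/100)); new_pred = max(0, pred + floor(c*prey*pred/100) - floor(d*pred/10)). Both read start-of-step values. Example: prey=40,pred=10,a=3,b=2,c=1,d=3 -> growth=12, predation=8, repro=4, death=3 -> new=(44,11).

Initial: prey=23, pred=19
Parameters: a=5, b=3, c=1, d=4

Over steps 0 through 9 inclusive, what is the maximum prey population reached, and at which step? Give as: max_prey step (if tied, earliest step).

Step 1: prey: 23+11-13=21; pred: 19+4-7=16
Step 2: prey: 21+10-10=21; pred: 16+3-6=13
Step 3: prey: 21+10-8=23; pred: 13+2-5=10
Step 4: prey: 23+11-6=28; pred: 10+2-4=8
Step 5: prey: 28+14-6=36; pred: 8+2-3=7
Step 6: prey: 36+18-7=47; pred: 7+2-2=7
Step 7: prey: 47+23-9=61; pred: 7+3-2=8
Step 8: prey: 61+30-14=77; pred: 8+4-3=9
Step 9: prey: 77+38-20=95; pred: 9+6-3=12
Max prey = 95 at step 9

Answer: 95 9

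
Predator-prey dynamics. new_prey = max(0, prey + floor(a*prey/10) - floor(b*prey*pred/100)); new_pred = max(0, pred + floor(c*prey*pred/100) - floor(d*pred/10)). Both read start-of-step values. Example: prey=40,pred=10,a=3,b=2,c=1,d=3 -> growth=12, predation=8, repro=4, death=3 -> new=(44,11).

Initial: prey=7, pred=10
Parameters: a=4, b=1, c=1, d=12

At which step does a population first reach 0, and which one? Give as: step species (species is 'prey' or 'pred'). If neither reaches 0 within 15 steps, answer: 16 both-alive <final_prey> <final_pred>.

Answer: 1 pred

Derivation:
Step 1: prey: 7+2-0=9; pred: 10+0-12=0
First extinction: pred at step 1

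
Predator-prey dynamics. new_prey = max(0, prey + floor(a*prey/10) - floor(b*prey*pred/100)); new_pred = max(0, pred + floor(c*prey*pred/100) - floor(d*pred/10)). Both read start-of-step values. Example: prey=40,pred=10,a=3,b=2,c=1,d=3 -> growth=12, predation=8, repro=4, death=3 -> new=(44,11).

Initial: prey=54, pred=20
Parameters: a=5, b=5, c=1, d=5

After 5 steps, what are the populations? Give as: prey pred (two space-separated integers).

Step 1: prey: 54+27-54=27; pred: 20+10-10=20
Step 2: prey: 27+13-27=13; pred: 20+5-10=15
Step 3: prey: 13+6-9=10; pred: 15+1-7=9
Step 4: prey: 10+5-4=11; pred: 9+0-4=5
Step 5: prey: 11+5-2=14; pred: 5+0-2=3

Answer: 14 3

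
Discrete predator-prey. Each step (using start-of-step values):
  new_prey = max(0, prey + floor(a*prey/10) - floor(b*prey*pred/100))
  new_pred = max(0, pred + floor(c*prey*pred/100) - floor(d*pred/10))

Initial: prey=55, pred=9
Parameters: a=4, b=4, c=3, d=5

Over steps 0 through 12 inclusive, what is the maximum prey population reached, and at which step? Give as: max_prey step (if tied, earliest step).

Step 1: prey: 55+22-19=58; pred: 9+14-4=19
Step 2: prey: 58+23-44=37; pred: 19+33-9=43
Step 3: prey: 37+14-63=0; pred: 43+47-21=69
Step 4: prey: 0+0-0=0; pred: 69+0-34=35
Step 5: prey: 0+0-0=0; pred: 35+0-17=18
Step 6: prey: 0+0-0=0; pred: 18+0-9=9
Step 7: prey: 0+0-0=0; pred: 9+0-4=5
Step 8: prey: 0+0-0=0; pred: 5+0-2=3
Step 9: prey: 0+0-0=0; pred: 3+0-1=2
Step 10: prey: 0+0-0=0; pred: 2+0-1=1
Step 11: prey: 0+0-0=0; pred: 1+0-0=1
Step 12: prey: 0+0-0=0; pred: 1+0-0=1
Max prey = 58 at step 1

Answer: 58 1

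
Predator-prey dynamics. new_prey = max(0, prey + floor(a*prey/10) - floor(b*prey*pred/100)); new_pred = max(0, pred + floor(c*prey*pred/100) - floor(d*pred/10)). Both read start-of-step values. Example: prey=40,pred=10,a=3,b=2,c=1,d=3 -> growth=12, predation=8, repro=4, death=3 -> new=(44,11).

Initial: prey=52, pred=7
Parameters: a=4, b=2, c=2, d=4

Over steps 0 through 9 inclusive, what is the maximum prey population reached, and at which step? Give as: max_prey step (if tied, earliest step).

Answer: 76 2

Derivation:
Step 1: prey: 52+20-7=65; pred: 7+7-2=12
Step 2: prey: 65+26-15=76; pred: 12+15-4=23
Step 3: prey: 76+30-34=72; pred: 23+34-9=48
Step 4: prey: 72+28-69=31; pred: 48+69-19=98
Step 5: prey: 31+12-60=0; pred: 98+60-39=119
Step 6: prey: 0+0-0=0; pred: 119+0-47=72
Step 7: prey: 0+0-0=0; pred: 72+0-28=44
Step 8: prey: 0+0-0=0; pred: 44+0-17=27
Step 9: prey: 0+0-0=0; pred: 27+0-10=17
Max prey = 76 at step 2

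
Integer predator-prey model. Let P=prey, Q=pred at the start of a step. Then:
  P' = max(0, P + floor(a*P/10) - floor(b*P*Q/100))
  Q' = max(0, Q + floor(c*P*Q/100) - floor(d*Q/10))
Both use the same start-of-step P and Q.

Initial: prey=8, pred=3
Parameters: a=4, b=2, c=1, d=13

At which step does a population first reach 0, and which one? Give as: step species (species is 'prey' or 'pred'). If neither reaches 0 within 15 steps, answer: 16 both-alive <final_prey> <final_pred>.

Step 1: prey: 8+3-0=11; pred: 3+0-3=0
First extinction: pred at step 1

Answer: 1 pred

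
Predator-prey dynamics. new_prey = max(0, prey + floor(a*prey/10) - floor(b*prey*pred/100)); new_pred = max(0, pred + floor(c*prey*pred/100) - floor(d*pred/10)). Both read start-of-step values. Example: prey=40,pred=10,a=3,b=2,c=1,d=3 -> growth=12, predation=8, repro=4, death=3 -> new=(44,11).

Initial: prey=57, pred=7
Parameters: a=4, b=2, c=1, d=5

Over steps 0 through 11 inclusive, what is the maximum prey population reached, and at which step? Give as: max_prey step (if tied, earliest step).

Answer: 126 4

Derivation:
Step 1: prey: 57+22-7=72; pred: 7+3-3=7
Step 2: prey: 72+28-10=90; pred: 7+5-3=9
Step 3: prey: 90+36-16=110; pred: 9+8-4=13
Step 4: prey: 110+44-28=126; pred: 13+14-6=21
Step 5: prey: 126+50-52=124; pred: 21+26-10=37
Step 6: prey: 124+49-91=82; pred: 37+45-18=64
Step 7: prey: 82+32-104=10; pred: 64+52-32=84
Step 8: prey: 10+4-16=0; pred: 84+8-42=50
Step 9: prey: 0+0-0=0; pred: 50+0-25=25
Step 10: prey: 0+0-0=0; pred: 25+0-12=13
Step 11: prey: 0+0-0=0; pred: 13+0-6=7
Max prey = 126 at step 4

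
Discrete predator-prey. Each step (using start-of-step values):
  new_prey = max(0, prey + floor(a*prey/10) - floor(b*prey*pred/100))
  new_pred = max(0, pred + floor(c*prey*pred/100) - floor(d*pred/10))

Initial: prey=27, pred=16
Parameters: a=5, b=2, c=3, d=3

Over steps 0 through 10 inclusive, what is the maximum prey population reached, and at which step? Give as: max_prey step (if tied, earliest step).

Answer: 33 2

Derivation:
Step 1: prey: 27+13-8=32; pred: 16+12-4=24
Step 2: prey: 32+16-15=33; pred: 24+23-7=40
Step 3: prey: 33+16-26=23; pred: 40+39-12=67
Step 4: prey: 23+11-30=4; pred: 67+46-20=93
Step 5: prey: 4+2-7=0; pred: 93+11-27=77
Step 6: prey: 0+0-0=0; pred: 77+0-23=54
Step 7: prey: 0+0-0=0; pred: 54+0-16=38
Step 8: prey: 0+0-0=0; pred: 38+0-11=27
Step 9: prey: 0+0-0=0; pred: 27+0-8=19
Step 10: prey: 0+0-0=0; pred: 19+0-5=14
Max prey = 33 at step 2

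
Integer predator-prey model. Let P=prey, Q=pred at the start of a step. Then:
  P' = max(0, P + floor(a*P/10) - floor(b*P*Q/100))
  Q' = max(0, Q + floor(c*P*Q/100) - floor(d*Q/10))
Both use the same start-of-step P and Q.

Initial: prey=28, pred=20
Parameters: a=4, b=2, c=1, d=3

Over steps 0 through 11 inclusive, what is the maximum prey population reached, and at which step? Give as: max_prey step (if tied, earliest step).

Answer: 29 2

Derivation:
Step 1: prey: 28+11-11=28; pred: 20+5-6=19
Step 2: prey: 28+11-10=29; pred: 19+5-5=19
Step 3: prey: 29+11-11=29; pred: 19+5-5=19
Step 4: prey: 29+11-11=29; pred: 19+5-5=19
Step 5: prey: 29+11-11=29; pred: 19+5-5=19
Step 6: prey: 29+11-11=29; pred: 19+5-5=19
Step 7: prey: 29+11-11=29; pred: 19+5-5=19
Step 8: prey: 29+11-11=29; pred: 19+5-5=19
Step 9: prey: 29+11-11=29; pred: 19+5-5=19
Step 10: prey: 29+11-11=29; pred: 19+5-5=19
Step 11: prey: 29+11-11=29; pred: 19+5-5=19
Max prey = 29 at step 2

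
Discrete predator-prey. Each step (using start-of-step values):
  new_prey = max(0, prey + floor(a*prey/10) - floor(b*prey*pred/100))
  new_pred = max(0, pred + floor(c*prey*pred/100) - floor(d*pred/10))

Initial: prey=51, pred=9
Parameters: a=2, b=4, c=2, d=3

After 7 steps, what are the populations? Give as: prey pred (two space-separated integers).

Answer: 0 9

Derivation:
Step 1: prey: 51+10-18=43; pred: 9+9-2=16
Step 2: prey: 43+8-27=24; pred: 16+13-4=25
Step 3: prey: 24+4-24=4; pred: 25+12-7=30
Step 4: prey: 4+0-4=0; pred: 30+2-9=23
Step 5: prey: 0+0-0=0; pred: 23+0-6=17
Step 6: prey: 0+0-0=0; pred: 17+0-5=12
Step 7: prey: 0+0-0=0; pred: 12+0-3=9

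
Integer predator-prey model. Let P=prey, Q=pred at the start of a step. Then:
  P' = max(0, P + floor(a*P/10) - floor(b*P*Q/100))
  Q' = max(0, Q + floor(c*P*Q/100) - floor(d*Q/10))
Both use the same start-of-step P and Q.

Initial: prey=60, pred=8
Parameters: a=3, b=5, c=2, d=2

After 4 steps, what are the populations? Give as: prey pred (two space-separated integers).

Step 1: prey: 60+18-24=54; pred: 8+9-1=16
Step 2: prey: 54+16-43=27; pred: 16+17-3=30
Step 3: prey: 27+8-40=0; pred: 30+16-6=40
Step 4: prey: 0+0-0=0; pred: 40+0-8=32

Answer: 0 32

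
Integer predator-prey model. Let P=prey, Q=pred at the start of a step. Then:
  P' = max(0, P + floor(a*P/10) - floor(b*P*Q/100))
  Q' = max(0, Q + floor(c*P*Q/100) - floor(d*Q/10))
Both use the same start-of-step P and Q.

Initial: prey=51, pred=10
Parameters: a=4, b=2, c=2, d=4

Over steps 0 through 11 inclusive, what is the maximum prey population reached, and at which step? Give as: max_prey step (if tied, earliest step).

Step 1: prey: 51+20-10=61; pred: 10+10-4=16
Step 2: prey: 61+24-19=66; pred: 16+19-6=29
Step 3: prey: 66+26-38=54; pred: 29+38-11=56
Step 4: prey: 54+21-60=15; pred: 56+60-22=94
Step 5: prey: 15+6-28=0; pred: 94+28-37=85
Step 6: prey: 0+0-0=0; pred: 85+0-34=51
Step 7: prey: 0+0-0=0; pred: 51+0-20=31
Step 8: prey: 0+0-0=0; pred: 31+0-12=19
Step 9: prey: 0+0-0=0; pred: 19+0-7=12
Step 10: prey: 0+0-0=0; pred: 12+0-4=8
Step 11: prey: 0+0-0=0; pred: 8+0-3=5
Max prey = 66 at step 2

Answer: 66 2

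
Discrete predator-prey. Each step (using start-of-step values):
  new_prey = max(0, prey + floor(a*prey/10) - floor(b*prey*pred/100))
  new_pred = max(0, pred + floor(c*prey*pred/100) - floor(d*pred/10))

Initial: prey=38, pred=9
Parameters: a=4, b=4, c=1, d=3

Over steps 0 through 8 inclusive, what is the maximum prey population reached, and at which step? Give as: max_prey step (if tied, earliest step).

Step 1: prey: 38+15-13=40; pred: 9+3-2=10
Step 2: prey: 40+16-16=40; pred: 10+4-3=11
Step 3: prey: 40+16-17=39; pred: 11+4-3=12
Step 4: prey: 39+15-18=36; pred: 12+4-3=13
Step 5: prey: 36+14-18=32; pred: 13+4-3=14
Step 6: prey: 32+12-17=27; pred: 14+4-4=14
Step 7: prey: 27+10-15=22; pred: 14+3-4=13
Step 8: prey: 22+8-11=19; pred: 13+2-3=12
Max prey = 40 at step 1

Answer: 40 1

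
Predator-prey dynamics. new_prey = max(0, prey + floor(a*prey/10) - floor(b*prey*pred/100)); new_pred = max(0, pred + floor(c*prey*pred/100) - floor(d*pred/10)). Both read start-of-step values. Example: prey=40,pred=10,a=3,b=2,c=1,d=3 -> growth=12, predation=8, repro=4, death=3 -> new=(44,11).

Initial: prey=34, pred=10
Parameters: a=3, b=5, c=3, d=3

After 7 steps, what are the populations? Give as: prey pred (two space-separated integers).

Step 1: prey: 34+10-17=27; pred: 10+10-3=17
Step 2: prey: 27+8-22=13; pred: 17+13-5=25
Step 3: prey: 13+3-16=0; pred: 25+9-7=27
Step 4: prey: 0+0-0=0; pred: 27+0-8=19
Step 5: prey: 0+0-0=0; pred: 19+0-5=14
Step 6: prey: 0+0-0=0; pred: 14+0-4=10
Step 7: prey: 0+0-0=0; pred: 10+0-3=7

Answer: 0 7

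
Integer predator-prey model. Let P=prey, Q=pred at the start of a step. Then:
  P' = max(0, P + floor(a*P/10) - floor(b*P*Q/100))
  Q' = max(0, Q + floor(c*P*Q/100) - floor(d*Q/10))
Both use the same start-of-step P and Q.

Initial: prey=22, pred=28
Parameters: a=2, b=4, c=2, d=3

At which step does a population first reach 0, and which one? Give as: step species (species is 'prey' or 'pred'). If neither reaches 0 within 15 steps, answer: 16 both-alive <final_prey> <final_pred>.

Step 1: prey: 22+4-24=2; pred: 28+12-8=32
Step 2: prey: 2+0-2=0; pred: 32+1-9=24
First extinction: prey at step 2

Answer: 2 prey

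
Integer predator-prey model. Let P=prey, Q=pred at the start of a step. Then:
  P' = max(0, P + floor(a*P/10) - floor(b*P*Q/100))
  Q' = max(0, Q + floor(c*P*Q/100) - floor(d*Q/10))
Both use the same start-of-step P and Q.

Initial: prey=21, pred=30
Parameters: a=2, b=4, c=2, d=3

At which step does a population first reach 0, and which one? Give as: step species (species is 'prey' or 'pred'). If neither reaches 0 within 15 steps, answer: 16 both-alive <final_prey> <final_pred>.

Answer: 1 prey

Derivation:
Step 1: prey: 21+4-25=0; pred: 30+12-9=33
First extinction: prey at step 1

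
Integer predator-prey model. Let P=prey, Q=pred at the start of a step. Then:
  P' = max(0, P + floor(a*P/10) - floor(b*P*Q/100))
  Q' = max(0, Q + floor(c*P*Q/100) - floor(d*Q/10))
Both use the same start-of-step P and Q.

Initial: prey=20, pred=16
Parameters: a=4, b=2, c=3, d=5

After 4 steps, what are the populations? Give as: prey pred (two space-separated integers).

Step 1: prey: 20+8-6=22; pred: 16+9-8=17
Step 2: prey: 22+8-7=23; pred: 17+11-8=20
Step 3: prey: 23+9-9=23; pred: 20+13-10=23
Step 4: prey: 23+9-10=22; pred: 23+15-11=27

Answer: 22 27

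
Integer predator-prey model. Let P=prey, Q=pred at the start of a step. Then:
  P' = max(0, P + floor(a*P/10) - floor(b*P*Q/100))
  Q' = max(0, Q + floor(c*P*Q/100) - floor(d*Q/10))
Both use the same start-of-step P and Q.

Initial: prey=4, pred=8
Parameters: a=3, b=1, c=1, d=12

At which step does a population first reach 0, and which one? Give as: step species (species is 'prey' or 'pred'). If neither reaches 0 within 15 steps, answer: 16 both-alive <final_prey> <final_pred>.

Answer: 1 pred

Derivation:
Step 1: prey: 4+1-0=5; pred: 8+0-9=0
First extinction: pred at step 1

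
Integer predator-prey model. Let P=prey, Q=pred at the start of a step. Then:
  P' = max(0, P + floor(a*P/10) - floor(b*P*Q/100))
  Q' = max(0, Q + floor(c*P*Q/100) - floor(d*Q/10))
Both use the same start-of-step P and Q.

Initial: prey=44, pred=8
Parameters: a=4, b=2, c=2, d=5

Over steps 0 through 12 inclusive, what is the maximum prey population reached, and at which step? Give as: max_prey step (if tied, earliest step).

Answer: 68 3

Derivation:
Step 1: prey: 44+17-7=54; pred: 8+7-4=11
Step 2: prey: 54+21-11=64; pred: 11+11-5=17
Step 3: prey: 64+25-21=68; pred: 17+21-8=30
Step 4: prey: 68+27-40=55; pred: 30+40-15=55
Step 5: prey: 55+22-60=17; pred: 55+60-27=88
Step 6: prey: 17+6-29=0; pred: 88+29-44=73
Step 7: prey: 0+0-0=0; pred: 73+0-36=37
Step 8: prey: 0+0-0=0; pred: 37+0-18=19
Step 9: prey: 0+0-0=0; pred: 19+0-9=10
Step 10: prey: 0+0-0=0; pred: 10+0-5=5
Step 11: prey: 0+0-0=0; pred: 5+0-2=3
Step 12: prey: 0+0-0=0; pred: 3+0-1=2
Max prey = 68 at step 3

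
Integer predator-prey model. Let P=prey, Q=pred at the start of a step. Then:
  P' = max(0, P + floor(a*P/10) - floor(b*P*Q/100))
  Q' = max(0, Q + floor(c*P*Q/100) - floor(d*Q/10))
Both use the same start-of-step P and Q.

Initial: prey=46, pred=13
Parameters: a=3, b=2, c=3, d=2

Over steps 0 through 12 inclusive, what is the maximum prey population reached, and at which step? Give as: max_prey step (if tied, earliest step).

Answer: 48 1

Derivation:
Step 1: prey: 46+13-11=48; pred: 13+17-2=28
Step 2: prey: 48+14-26=36; pred: 28+40-5=63
Step 3: prey: 36+10-45=1; pred: 63+68-12=119
Step 4: prey: 1+0-2=0; pred: 119+3-23=99
Step 5: prey: 0+0-0=0; pred: 99+0-19=80
Step 6: prey: 0+0-0=0; pred: 80+0-16=64
Step 7: prey: 0+0-0=0; pred: 64+0-12=52
Step 8: prey: 0+0-0=0; pred: 52+0-10=42
Step 9: prey: 0+0-0=0; pred: 42+0-8=34
Step 10: prey: 0+0-0=0; pred: 34+0-6=28
Step 11: prey: 0+0-0=0; pred: 28+0-5=23
Step 12: prey: 0+0-0=0; pred: 23+0-4=19
Max prey = 48 at step 1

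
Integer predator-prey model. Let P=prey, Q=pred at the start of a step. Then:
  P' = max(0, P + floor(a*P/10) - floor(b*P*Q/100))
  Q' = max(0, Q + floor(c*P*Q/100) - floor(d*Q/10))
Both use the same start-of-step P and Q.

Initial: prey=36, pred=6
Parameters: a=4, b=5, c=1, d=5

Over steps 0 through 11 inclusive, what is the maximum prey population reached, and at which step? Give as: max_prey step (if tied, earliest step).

Answer: 81 7

Derivation:
Step 1: prey: 36+14-10=40; pred: 6+2-3=5
Step 2: prey: 40+16-10=46; pred: 5+2-2=5
Step 3: prey: 46+18-11=53; pred: 5+2-2=5
Step 4: prey: 53+21-13=61; pred: 5+2-2=5
Step 5: prey: 61+24-15=70; pred: 5+3-2=6
Step 6: prey: 70+28-21=77; pred: 6+4-3=7
Step 7: prey: 77+30-26=81; pred: 7+5-3=9
Step 8: prey: 81+32-36=77; pred: 9+7-4=12
Step 9: prey: 77+30-46=61; pred: 12+9-6=15
Step 10: prey: 61+24-45=40; pred: 15+9-7=17
Step 11: prey: 40+16-34=22; pred: 17+6-8=15
Max prey = 81 at step 7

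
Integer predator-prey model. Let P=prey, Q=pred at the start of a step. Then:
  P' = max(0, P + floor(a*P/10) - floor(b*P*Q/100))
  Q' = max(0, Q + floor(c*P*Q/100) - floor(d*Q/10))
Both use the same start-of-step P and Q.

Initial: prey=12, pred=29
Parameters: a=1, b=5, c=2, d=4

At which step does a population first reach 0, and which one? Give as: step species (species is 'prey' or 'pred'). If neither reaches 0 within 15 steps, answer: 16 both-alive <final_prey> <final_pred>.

Step 1: prey: 12+1-17=0; pred: 29+6-11=24
First extinction: prey at step 1

Answer: 1 prey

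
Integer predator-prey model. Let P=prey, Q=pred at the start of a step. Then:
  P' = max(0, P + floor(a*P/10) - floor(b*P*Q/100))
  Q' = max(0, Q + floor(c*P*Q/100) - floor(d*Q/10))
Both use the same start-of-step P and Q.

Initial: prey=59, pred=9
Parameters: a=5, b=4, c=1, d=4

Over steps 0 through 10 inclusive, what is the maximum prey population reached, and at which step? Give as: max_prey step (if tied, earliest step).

Step 1: prey: 59+29-21=67; pred: 9+5-3=11
Step 2: prey: 67+33-29=71; pred: 11+7-4=14
Step 3: prey: 71+35-39=67; pred: 14+9-5=18
Step 4: prey: 67+33-48=52; pred: 18+12-7=23
Step 5: prey: 52+26-47=31; pred: 23+11-9=25
Step 6: prey: 31+15-31=15; pred: 25+7-10=22
Step 7: prey: 15+7-13=9; pred: 22+3-8=17
Step 8: prey: 9+4-6=7; pred: 17+1-6=12
Step 9: prey: 7+3-3=7; pred: 12+0-4=8
Step 10: prey: 7+3-2=8; pred: 8+0-3=5
Max prey = 71 at step 2

Answer: 71 2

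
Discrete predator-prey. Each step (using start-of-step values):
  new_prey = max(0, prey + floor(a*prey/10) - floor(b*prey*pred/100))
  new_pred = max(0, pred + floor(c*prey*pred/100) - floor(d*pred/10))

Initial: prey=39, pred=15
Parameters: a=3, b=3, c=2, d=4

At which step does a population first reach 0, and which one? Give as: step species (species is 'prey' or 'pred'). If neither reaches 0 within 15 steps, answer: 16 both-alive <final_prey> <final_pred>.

Answer: 16 both-alive 22 2

Derivation:
Step 1: prey: 39+11-17=33; pred: 15+11-6=20
Step 2: prey: 33+9-19=23; pred: 20+13-8=25
Step 3: prey: 23+6-17=12; pred: 25+11-10=26
Step 4: prey: 12+3-9=6; pred: 26+6-10=22
Step 5: prey: 6+1-3=4; pred: 22+2-8=16
Step 6: prey: 4+1-1=4; pred: 16+1-6=11
Step 7: prey: 4+1-1=4; pred: 11+0-4=7
Step 8: prey: 4+1-0=5; pred: 7+0-2=5
Step 9: prey: 5+1-0=6; pred: 5+0-2=3
Step 10: prey: 6+1-0=7; pred: 3+0-1=2
Step 11: prey: 7+2-0=9; pred: 2+0-0=2
Step 12: prey: 9+2-0=11; pred: 2+0-0=2
Step 13: prey: 11+3-0=14; pred: 2+0-0=2
Step 14: prey: 14+4-0=18; pred: 2+0-0=2
Step 15: prey: 18+5-1=22; pred: 2+0-0=2
No extinction within 15 steps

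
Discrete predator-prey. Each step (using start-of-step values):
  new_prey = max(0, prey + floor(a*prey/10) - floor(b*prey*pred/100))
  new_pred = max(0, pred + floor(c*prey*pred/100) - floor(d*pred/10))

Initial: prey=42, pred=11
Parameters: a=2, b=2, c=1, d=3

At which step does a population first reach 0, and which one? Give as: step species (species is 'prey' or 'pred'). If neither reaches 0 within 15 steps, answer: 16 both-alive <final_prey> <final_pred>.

Answer: 16 both-alive 19 6

Derivation:
Step 1: prey: 42+8-9=41; pred: 11+4-3=12
Step 2: prey: 41+8-9=40; pred: 12+4-3=13
Step 3: prey: 40+8-10=38; pred: 13+5-3=15
Step 4: prey: 38+7-11=34; pred: 15+5-4=16
Step 5: prey: 34+6-10=30; pred: 16+5-4=17
Step 6: prey: 30+6-10=26; pred: 17+5-5=17
Step 7: prey: 26+5-8=23; pred: 17+4-5=16
Step 8: prey: 23+4-7=20; pred: 16+3-4=15
Step 9: prey: 20+4-6=18; pred: 15+3-4=14
Step 10: prey: 18+3-5=16; pred: 14+2-4=12
Step 11: prey: 16+3-3=16; pred: 12+1-3=10
Step 12: prey: 16+3-3=16; pred: 10+1-3=8
Step 13: prey: 16+3-2=17; pred: 8+1-2=7
Step 14: prey: 17+3-2=18; pred: 7+1-2=6
Step 15: prey: 18+3-2=19; pred: 6+1-1=6
No extinction within 15 steps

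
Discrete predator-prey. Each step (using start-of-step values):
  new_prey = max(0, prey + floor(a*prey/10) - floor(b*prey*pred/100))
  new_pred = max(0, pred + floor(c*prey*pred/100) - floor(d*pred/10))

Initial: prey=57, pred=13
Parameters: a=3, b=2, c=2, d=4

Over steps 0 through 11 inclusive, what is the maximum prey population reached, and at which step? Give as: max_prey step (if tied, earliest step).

Answer: 60 1

Derivation:
Step 1: prey: 57+17-14=60; pred: 13+14-5=22
Step 2: prey: 60+18-26=52; pred: 22+26-8=40
Step 3: prey: 52+15-41=26; pred: 40+41-16=65
Step 4: prey: 26+7-33=0; pred: 65+33-26=72
Step 5: prey: 0+0-0=0; pred: 72+0-28=44
Step 6: prey: 0+0-0=0; pred: 44+0-17=27
Step 7: prey: 0+0-0=0; pred: 27+0-10=17
Step 8: prey: 0+0-0=0; pred: 17+0-6=11
Step 9: prey: 0+0-0=0; pred: 11+0-4=7
Step 10: prey: 0+0-0=0; pred: 7+0-2=5
Step 11: prey: 0+0-0=0; pred: 5+0-2=3
Max prey = 60 at step 1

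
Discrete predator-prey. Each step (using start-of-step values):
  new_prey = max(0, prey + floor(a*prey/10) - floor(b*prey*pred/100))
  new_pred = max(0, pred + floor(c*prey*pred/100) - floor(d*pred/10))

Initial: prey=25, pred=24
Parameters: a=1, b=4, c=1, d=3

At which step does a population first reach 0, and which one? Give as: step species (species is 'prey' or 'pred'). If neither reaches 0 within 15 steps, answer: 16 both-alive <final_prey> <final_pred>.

Step 1: prey: 25+2-24=3; pred: 24+6-7=23
Step 2: prey: 3+0-2=1; pred: 23+0-6=17
Step 3: prey: 1+0-0=1; pred: 17+0-5=12
Step 4: prey: 1+0-0=1; pred: 12+0-3=9
Step 5: prey: 1+0-0=1; pred: 9+0-2=7
Step 6: prey: 1+0-0=1; pred: 7+0-2=5
Step 7: prey: 1+0-0=1; pred: 5+0-1=4
Step 8: prey: 1+0-0=1; pred: 4+0-1=3
Step 9: prey: 1+0-0=1; pred: 3+0-0=3
Steps 10-15: state stable at prey=1, pred=3 (no change)
No extinction within 15 steps

Answer: 16 both-alive 1 3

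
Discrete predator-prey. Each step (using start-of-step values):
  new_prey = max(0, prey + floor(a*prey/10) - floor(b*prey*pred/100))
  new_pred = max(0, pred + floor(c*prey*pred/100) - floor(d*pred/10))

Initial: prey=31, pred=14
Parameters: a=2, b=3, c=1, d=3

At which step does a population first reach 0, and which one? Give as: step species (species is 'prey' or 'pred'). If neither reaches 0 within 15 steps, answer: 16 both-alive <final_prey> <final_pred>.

Step 1: prey: 31+6-13=24; pred: 14+4-4=14
Step 2: prey: 24+4-10=18; pred: 14+3-4=13
Step 3: prey: 18+3-7=14; pred: 13+2-3=12
Step 4: prey: 14+2-5=11; pred: 12+1-3=10
Step 5: prey: 11+2-3=10; pred: 10+1-3=8
Step 6: prey: 10+2-2=10; pred: 8+0-2=6
Step 7: prey: 10+2-1=11; pred: 6+0-1=5
Step 8: prey: 11+2-1=12; pred: 5+0-1=4
Step 9: prey: 12+2-1=13; pred: 4+0-1=3
Step 10: prey: 13+2-1=14; pred: 3+0-0=3
Step 11: prey: 14+2-1=15; pred: 3+0-0=3
Step 12: prey: 15+3-1=17; pred: 3+0-0=3
Step 13: prey: 17+3-1=19; pred: 3+0-0=3
Step 14: prey: 19+3-1=21; pred: 3+0-0=3
Step 15: prey: 21+4-1=24; pred: 3+0-0=3
No extinction within 15 steps

Answer: 16 both-alive 24 3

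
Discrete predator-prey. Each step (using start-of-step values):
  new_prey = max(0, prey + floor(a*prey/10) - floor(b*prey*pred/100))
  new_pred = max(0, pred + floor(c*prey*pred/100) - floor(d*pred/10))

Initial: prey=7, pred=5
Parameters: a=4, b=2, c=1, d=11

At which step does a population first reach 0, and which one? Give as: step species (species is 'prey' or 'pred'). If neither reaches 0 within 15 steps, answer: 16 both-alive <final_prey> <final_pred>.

Step 1: prey: 7+2-0=9; pred: 5+0-5=0
First extinction: pred at step 1

Answer: 1 pred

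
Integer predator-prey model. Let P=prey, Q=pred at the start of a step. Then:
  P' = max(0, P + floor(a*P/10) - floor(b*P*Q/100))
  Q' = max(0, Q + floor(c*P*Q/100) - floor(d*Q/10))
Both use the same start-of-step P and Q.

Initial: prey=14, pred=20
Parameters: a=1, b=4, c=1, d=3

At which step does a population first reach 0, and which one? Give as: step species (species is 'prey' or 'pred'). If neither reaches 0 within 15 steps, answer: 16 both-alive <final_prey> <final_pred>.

Answer: 16 both-alive 2 3

Derivation:
Step 1: prey: 14+1-11=4; pred: 20+2-6=16
Step 2: prey: 4+0-2=2; pred: 16+0-4=12
Step 3: prey: 2+0-0=2; pred: 12+0-3=9
Step 4: prey: 2+0-0=2; pred: 9+0-2=7
Step 5: prey: 2+0-0=2; pred: 7+0-2=5
Step 6: prey: 2+0-0=2; pred: 5+0-1=4
Step 7: prey: 2+0-0=2; pred: 4+0-1=3
Step 8: prey: 2+0-0=2; pred: 3+0-0=3
Steps 9-15: state stable at prey=2, pred=3 (no change)
No extinction within 15 steps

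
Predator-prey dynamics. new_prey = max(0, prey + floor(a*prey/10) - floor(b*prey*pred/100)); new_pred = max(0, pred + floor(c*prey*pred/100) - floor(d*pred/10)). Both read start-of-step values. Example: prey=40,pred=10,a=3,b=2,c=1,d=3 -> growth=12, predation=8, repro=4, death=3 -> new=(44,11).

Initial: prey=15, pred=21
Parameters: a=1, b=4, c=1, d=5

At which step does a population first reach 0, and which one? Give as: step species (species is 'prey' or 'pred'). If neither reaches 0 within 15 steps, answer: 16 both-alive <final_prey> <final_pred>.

Step 1: prey: 15+1-12=4; pred: 21+3-10=14
Step 2: prey: 4+0-2=2; pred: 14+0-7=7
Step 3: prey: 2+0-0=2; pred: 7+0-3=4
Step 4: prey: 2+0-0=2; pred: 4+0-2=2
Step 5: prey: 2+0-0=2; pred: 2+0-1=1
Step 6: prey: 2+0-0=2; pred: 1+0-0=1
Steps 7-15: state stable at prey=2, pred=1 (no change)
No extinction within 15 steps

Answer: 16 both-alive 2 1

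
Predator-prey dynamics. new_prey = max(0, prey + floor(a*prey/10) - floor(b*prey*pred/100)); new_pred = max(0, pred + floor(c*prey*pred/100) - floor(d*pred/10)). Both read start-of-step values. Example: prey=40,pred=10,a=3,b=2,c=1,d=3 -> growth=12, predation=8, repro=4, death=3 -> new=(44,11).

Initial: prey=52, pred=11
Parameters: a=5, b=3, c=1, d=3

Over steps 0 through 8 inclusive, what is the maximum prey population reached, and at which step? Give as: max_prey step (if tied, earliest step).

Answer: 68 2

Derivation:
Step 1: prey: 52+26-17=61; pred: 11+5-3=13
Step 2: prey: 61+30-23=68; pred: 13+7-3=17
Step 3: prey: 68+34-34=68; pred: 17+11-5=23
Step 4: prey: 68+34-46=56; pred: 23+15-6=32
Step 5: prey: 56+28-53=31; pred: 32+17-9=40
Step 6: prey: 31+15-37=9; pred: 40+12-12=40
Step 7: prey: 9+4-10=3; pred: 40+3-12=31
Step 8: prey: 3+1-2=2; pred: 31+0-9=22
Max prey = 68 at step 2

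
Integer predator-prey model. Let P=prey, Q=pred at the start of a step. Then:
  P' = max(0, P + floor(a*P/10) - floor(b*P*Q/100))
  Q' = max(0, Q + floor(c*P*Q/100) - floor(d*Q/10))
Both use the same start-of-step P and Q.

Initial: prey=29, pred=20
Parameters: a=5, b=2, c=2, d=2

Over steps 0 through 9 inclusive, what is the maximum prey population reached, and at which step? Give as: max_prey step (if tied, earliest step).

Answer: 32 1

Derivation:
Step 1: prey: 29+14-11=32; pred: 20+11-4=27
Step 2: prey: 32+16-17=31; pred: 27+17-5=39
Step 3: prey: 31+15-24=22; pred: 39+24-7=56
Step 4: prey: 22+11-24=9; pred: 56+24-11=69
Step 5: prey: 9+4-12=1; pred: 69+12-13=68
Step 6: prey: 1+0-1=0; pred: 68+1-13=56
Step 7: prey: 0+0-0=0; pred: 56+0-11=45
Step 8: prey: 0+0-0=0; pred: 45+0-9=36
Step 9: prey: 0+0-0=0; pred: 36+0-7=29
Max prey = 32 at step 1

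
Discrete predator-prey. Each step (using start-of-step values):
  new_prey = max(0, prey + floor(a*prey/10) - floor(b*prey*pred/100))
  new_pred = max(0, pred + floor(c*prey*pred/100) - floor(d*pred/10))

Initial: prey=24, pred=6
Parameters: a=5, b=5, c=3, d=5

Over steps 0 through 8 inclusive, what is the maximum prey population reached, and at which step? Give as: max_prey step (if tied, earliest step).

Step 1: prey: 24+12-7=29; pred: 6+4-3=7
Step 2: prey: 29+14-10=33; pred: 7+6-3=10
Step 3: prey: 33+16-16=33; pred: 10+9-5=14
Step 4: prey: 33+16-23=26; pred: 14+13-7=20
Step 5: prey: 26+13-26=13; pred: 20+15-10=25
Step 6: prey: 13+6-16=3; pred: 25+9-12=22
Step 7: prey: 3+1-3=1; pred: 22+1-11=12
Step 8: prey: 1+0-0=1; pred: 12+0-6=6
Max prey = 33 at step 2

Answer: 33 2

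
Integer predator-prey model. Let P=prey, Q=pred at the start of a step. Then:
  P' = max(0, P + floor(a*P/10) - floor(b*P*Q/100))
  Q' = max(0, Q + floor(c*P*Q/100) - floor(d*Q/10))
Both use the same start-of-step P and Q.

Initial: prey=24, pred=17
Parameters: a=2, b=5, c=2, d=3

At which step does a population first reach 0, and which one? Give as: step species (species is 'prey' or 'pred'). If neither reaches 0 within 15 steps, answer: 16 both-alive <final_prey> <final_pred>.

Answer: 16 both-alive 1 3

Derivation:
Step 1: prey: 24+4-20=8; pred: 17+8-5=20
Step 2: prey: 8+1-8=1; pred: 20+3-6=17
Step 3: prey: 1+0-0=1; pred: 17+0-5=12
Step 4: prey: 1+0-0=1; pred: 12+0-3=9
Step 5: prey: 1+0-0=1; pred: 9+0-2=7
Step 6: prey: 1+0-0=1; pred: 7+0-2=5
Step 7: prey: 1+0-0=1; pred: 5+0-1=4
Step 8: prey: 1+0-0=1; pred: 4+0-1=3
Step 9: prey: 1+0-0=1; pred: 3+0-0=3
Steps 10-15: state stable at prey=1, pred=3 (no change)
No extinction within 15 steps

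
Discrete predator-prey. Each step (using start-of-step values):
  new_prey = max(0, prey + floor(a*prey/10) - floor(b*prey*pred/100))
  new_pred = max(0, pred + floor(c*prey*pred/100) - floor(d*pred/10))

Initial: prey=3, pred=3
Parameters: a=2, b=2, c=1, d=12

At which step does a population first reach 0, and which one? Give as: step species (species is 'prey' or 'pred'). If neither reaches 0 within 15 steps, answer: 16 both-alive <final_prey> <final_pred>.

Answer: 1 pred

Derivation:
Step 1: prey: 3+0-0=3; pred: 3+0-3=0
First extinction: pred at step 1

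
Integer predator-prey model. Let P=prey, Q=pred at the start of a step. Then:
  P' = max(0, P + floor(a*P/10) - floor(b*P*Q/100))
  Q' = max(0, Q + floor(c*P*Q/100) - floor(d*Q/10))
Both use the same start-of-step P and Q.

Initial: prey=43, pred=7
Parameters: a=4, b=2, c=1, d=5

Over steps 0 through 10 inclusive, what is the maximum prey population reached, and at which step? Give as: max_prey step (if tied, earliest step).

Step 1: prey: 43+17-6=54; pred: 7+3-3=7
Step 2: prey: 54+21-7=68; pred: 7+3-3=7
Step 3: prey: 68+27-9=86; pred: 7+4-3=8
Step 4: prey: 86+34-13=107; pred: 8+6-4=10
Step 5: prey: 107+42-21=128; pred: 10+10-5=15
Step 6: prey: 128+51-38=141; pred: 15+19-7=27
Step 7: prey: 141+56-76=121; pred: 27+38-13=52
Step 8: prey: 121+48-125=44; pred: 52+62-26=88
Step 9: prey: 44+17-77=0; pred: 88+38-44=82
Step 10: prey: 0+0-0=0; pred: 82+0-41=41
Max prey = 141 at step 6

Answer: 141 6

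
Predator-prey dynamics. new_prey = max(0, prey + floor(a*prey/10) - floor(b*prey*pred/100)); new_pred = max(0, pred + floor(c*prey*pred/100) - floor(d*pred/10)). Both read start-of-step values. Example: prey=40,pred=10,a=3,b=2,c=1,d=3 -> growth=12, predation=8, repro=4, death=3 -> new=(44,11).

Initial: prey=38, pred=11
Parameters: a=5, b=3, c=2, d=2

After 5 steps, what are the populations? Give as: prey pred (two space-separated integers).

Answer: 0 55

Derivation:
Step 1: prey: 38+19-12=45; pred: 11+8-2=17
Step 2: prey: 45+22-22=45; pred: 17+15-3=29
Step 3: prey: 45+22-39=28; pred: 29+26-5=50
Step 4: prey: 28+14-42=0; pred: 50+28-10=68
Step 5: prey: 0+0-0=0; pred: 68+0-13=55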